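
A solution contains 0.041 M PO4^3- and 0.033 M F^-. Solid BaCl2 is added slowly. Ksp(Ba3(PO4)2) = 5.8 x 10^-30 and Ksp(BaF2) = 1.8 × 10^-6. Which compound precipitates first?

Ba3(PO4)2

Precipitation of each salt starts when its ion product equals its Ksp.
For Ba3(PO4)2: 5.8 x 10^-30 = (0.041)^2 × [Ba^2+]^3  ⇒  [Ba^2+] = 1.5 × 10^-9 M.
For BaF2: 1.8 × 10^-6 = (0.033)^2 × [Ba^2+]  ⇒  [Ba^2+] = 1.7 × 10^-3 M.
The salt with the lower threshold [Ba^2+] precipitates first: Ba3(PO4)2.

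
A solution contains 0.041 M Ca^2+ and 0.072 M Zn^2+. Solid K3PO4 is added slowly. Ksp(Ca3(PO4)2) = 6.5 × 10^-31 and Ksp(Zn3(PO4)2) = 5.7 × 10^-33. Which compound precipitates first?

Zn3(PO4)2

Each salt begins to precipitate when Q = Ksp, i.e. when [PO4^3-] reaches its threshold.
For Ca3(PO4)2: 6.5 × 10^-31 = (0.041)^3 × [PO4^3-]^2  ⇒  [PO4^3-] = 9.7 × 10^-14 M.
For Zn3(PO4)2: 5.7 × 10^-33 = (0.072)^3 × [PO4^3-]^2  ⇒  [PO4^3-] = 3.9 × 10^-15 M.
The salt with the lower threshold [PO4^3-] precipitates first: Zn3(PO4)2.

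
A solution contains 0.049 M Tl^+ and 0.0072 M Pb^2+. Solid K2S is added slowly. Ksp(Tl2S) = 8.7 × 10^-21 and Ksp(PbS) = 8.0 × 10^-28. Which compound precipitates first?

Each salt begins to precipitate when Q = Ksp, i.e. when [S^2-] reaches its threshold.
For Tl2S: 8.7 × 10^-21 = (0.049)^2 × [S^2-]  ⇒  [S^2-] = 3.6 × 10^-18 M.
For PbS: 8.0 × 10^-28 = 0.0072 × [S^2-]  ⇒  [S^2-] = 1.1 x 10^-25 M.
The salt with the lower threshold [S^2-] precipitates first: PbS.

PbS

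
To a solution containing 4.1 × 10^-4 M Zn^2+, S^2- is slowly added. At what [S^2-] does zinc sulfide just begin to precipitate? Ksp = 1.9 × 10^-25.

ZnS(s) ⇌ Zn^2+ + S^2-
Ksp = [Zn^2+][S^2-]
Precipitation begins when Q = Ksp. With [Zn^2+] = 4.1 × 10^-4 M:
1.9 × 10^-25 = (4.1 × 10^-4) × [S^2-]
[S^2-] = (1.9 × 10^-25 / 4.1 × 10^-4) = 4.6 × 10^-22 M

[S^2-] = 4.6e-22 M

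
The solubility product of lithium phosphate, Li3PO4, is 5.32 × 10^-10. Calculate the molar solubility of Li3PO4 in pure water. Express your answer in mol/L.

Li3PO4(s) ⇌ 3 Li^+ + PO4^3-
Ksp = [Li^+]^3[PO4^3-]
If s mol/L of Li3PO4 dissolves, [Li^+] = 3s and [PO4^3-] = s.
So Ksp = (3s)^3 × s = 27s^4
s^4 = 5.32 × 10^-10 / 27, so s = 2.11 × 10^-3 M

2.11e-3 M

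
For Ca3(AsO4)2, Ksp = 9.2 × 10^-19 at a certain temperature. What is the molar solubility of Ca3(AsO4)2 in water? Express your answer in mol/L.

s = 9.7 × 10^-5 M

Ca3(AsO4)2(s) ⇌ 3 Ca^2+(aq) + 2 AsO4^3-(aq)
Ksp = [Ca^2+]^3[AsO4^3-]^2
Let s = molar solubility. Then [Ca^2+] = 3s and [AsO4^3-] = 2s.
Ksp = (3s)^3(2s)^2 = 108s^5
s^5 = 9.2 × 10^-19 / 108, so s = 9.7 x 10^-5 M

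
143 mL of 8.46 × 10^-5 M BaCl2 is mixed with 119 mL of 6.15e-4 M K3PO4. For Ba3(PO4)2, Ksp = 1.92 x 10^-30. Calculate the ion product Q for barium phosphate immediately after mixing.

Q ≈ 7.68 × 10^-21

Total volume = 143 + 119 = 262 mL.
[Ba^2+] = 8.46 × 10^-5 × (143/262) = 4.617 × 10^-5 M
[PO4^3-] = 6.15 × 10^-4 × (119/262) = 2.793 × 10^-4 M
Ba3(PO4)2(s) <=> 3 Ba^2+(aq) + 2 PO4^3-(aq), so Q = [Ba^2+]^3[PO4^3-]^2
Q = (4.617 x 10^-5)^3(2.793 × 10^-4)^2 = 7.68 x 10^-21
Q > Ksp, so Ba3(PO4)2 will precipitate.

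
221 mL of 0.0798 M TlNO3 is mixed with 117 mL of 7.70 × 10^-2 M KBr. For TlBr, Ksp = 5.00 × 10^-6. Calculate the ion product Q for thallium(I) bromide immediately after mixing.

1.39e-3

Total volume = 221 + 117 = 338 mL.
[Tl^+] = 7.98 x 10^-2 × (221/338) = 5.218 × 10^-2 M
[Br^-] = 7.70 x 10^-2 × (117/338) = 2.665 × 10^-2 M
TlBr(s) ⇌ Tl^+ + Br^-, so Q = [Tl^+][Br^-]
Q = (5.218 x 10^-2)(2.665 × 10^-2) = 1.39 x 10^-3
Q > Ksp, so TlBr will precipitate.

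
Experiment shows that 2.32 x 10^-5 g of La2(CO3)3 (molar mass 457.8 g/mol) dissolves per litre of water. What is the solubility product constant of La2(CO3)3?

Ksp = 3.61 × 10^-35

Molar solubility s = (2.32 x 10^-5 g/L) / (457.8 g/mol) = 5.068 × 10^-8 M.
La2(CO3)3(s) ⇌ 2 La^3+(aq) + 3 CO3^2-(aq)
With molar solubility s: [La^3+] = 2s, [CO3^2-] = 3s.
Ksp = [La^3+]^2[CO3^2-]^3
So Ksp = (2s)^2 × (3s)^3 = 108s^5
Ksp = 108 × (5.068 × 10^-8)^5 = 3.61 x 10^-35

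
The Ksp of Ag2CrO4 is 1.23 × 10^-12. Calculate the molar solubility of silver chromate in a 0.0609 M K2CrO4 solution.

2.25 × 10^-6 M

Ag2CrO4(s) <=> 2 Ag^+ + CrO4^2-
Ksp = [Ag^+]^2[CrO4^2-]
If s mol/L dissolves here, [Ag^+] = 2s, [CrO4^2-] = 0.0609 + s ≈ 0.0609 (since CrO4^2- from K2CrO4 dominates).
Ksp ≈ (2s)^2 × 0.0609
s = 2.25 x 10^-6 M
Check: s = 2.2 × 10^-6 ≪ 0.0609, so the approximation is valid.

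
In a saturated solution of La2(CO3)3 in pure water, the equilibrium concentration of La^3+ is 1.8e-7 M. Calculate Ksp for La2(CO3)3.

Ksp = 6.4e-34

La2(CO3)3(s) <=> 2 La^3+ + 3 CO3^2-
Stoichiometry gives [CO3^2-] = (3/2)[La^3+] = 2.70 × 10^-7 M.
Ksp = [La^3+]^2[CO3^2-]^3
Ksp = (1.8 x 10^-7)^2 × (2.70 × 10^-7)^3 = 6.4 × 10^-34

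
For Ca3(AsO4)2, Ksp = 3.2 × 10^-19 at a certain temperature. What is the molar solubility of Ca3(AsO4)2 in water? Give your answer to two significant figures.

Ca3(AsO4)2(s) <=> 3 Ca^2+ + 2 AsO4^3-
Ksp = [Ca^2+]^3[AsO4^3-]^2
With molar solubility s: [Ca^2+] = 3s, [AsO4^3-] = 2s.
Ksp = (3s)^3(2s)^2 = 108s^5
s = (3.2 × 10^-19 / 108)^(1/5) = 7.8 x 10^-5 M

s ≈ 7.8 × 10^-5 M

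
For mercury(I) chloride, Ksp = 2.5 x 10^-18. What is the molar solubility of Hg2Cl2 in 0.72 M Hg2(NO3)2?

s ≈ 9.3e-10 M

Hg2Cl2(s) <=> Hg2^2+(aq) + 2 Cl^-(aq)
Ksp = [Hg2^2+][Cl^-]^2
If s mol/L dissolves here, [Hg2^2+] = 0.72 + s ≈ 0.72, [Cl^-] = 2s (Ksp is small, so little additional dissolves).
Ksp ≈ 0.72 × (2s)^2
s = 9.3 x 10^-10 M
Check: s = 9.3 × 10^-10 ≪ 0.72, so the approximation is valid.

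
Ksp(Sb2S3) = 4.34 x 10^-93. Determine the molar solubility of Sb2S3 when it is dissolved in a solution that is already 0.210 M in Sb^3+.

Sb2S3(s) ⇌ 2 Sb^3+(aq) + 3 S^2-(aq)
Ksp = [Sb^3+]^2[S^2-]^3
Let s be the molar solubility in this solution. [Sb^3+] = 0.210 + 2s ≈ 0.210, [S^2-] = 3s (since the Sb^3+ already present dominates).
Ksp ≈ (0.210)^2 × (3s)^3
s = 1.54 x 10^-31 M
Check: 2s = 3.1 x 10^-31 ≪ 0.210, so the approximation is valid.

s = 1.54 × 10^-31 M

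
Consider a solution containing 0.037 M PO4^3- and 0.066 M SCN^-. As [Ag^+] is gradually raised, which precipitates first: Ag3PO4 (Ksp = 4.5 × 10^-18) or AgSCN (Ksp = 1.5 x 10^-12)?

AgSCN

Precipitation of each salt starts when its ion product equals its Ksp.
For Ag3PO4: 4.5 × 10^-18 = 0.037 × [Ag^+]^3  ⇒  [Ag^+] = 5.0 × 10^-6 M.
For AgSCN: 1.5 x 10^-12 = 0.066 × [Ag^+]  ⇒  [Ag^+] = 2.3 × 10^-11 M.
The salt with the lower threshold [Ag^+] precipitates first: AgSCN.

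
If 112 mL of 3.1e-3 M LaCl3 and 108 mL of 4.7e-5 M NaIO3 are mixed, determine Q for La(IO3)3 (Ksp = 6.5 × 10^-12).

Total volume = 112 + 108 = 220 mL.
[La^3+] = 3.1 x 10^-3 × (112/220) = 1.58 × 10^-3 M
[IO3^-] = 4.7 × 10^-5 × (108/220) = 2.31 × 10^-5 M
La(IO3)3(s) <=> La^3+(aq) + 3 IO3^-(aq), so Q = [La^3+][IO3^-]^3
Q = (1.58 × 10^-3)(2.31 × 10^-5)^3 = 1.9 x 10^-17
Q < Ksp, so no precipitate of La(IO3)3 forms.

Q ≈ 1.9 × 10^-17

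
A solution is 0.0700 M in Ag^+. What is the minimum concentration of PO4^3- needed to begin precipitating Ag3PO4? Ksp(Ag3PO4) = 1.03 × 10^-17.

[PO4^3-] = 3.00e-14 M

Ag3PO4(s) ⇌ 3 Ag^+ + PO4^3-
Ksp = [Ag^+]^3[PO4^3-]
Precipitation begins when Q = Ksp. With [Ag^+] = 0.0700 M:
1.03 × 10^-17 = (0.0700)^3 × [PO4^3-]
[PO4^3-] = (1.03 × 10^-17 / 3.430 x 10^-4) = 3.00 × 10^-14 M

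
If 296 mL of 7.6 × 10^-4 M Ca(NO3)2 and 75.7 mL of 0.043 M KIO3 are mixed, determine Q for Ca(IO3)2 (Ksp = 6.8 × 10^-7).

Total volume = 296 + 75.7 = 371.7 mL.
[Ca^2+] = 7.6 x 10^-4 × (296/371.7) = 6.05 × 10^-4 M
[IO3^-] = 4.3 x 10^-2 × (75.7/371.7) = 8.76 x 10^-3 M
Ca(IO3)2(s) ⇌ Ca^2+(aq) + 2 IO3^-(aq), so Q = [Ca^2+][IO3^-]^2
Q = (6.05 × 10^-4)(8.76 x 10^-3)^2 = 4.6 × 10^-8
Q < Ksp, so no precipitate of Ca(IO3)2 forms.

4.6 x 10^-8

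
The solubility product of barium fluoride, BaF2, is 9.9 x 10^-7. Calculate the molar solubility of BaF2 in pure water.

BaF2(s) ⇌ Ba^2+(aq) + 2 F^-(aq)
Ksp = [Ba^2+][F^-]^2
If s mol/L of BaF2 dissolves, [Ba^2+] = s and [F^-] = 2s.
Ksp = s(2s)^2 = 4s^3
s^3 = 9.9 x 10^-7 / 4, so s = 6.3 × 10^-3 M

s = 6.3e-3 M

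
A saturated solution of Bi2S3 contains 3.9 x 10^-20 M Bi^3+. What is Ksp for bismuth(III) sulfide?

Ksp ≈ 3.0e-97

Bi2S3(s) <=> 2 Bi^3+(aq) + 3 S^2-(aq)
Stoichiometry gives [S^2-] = (3/2)[Bi^3+] = 5.85 x 10^-20 M.
Ksp = [Bi^3+]^2[S^2-]^3
Ksp = (3.9 × 10^-20)^2 × (5.85 × 10^-20)^3 = 3.0 x 10^-97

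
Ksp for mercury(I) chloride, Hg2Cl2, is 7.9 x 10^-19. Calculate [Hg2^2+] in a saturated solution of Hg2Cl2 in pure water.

Hg2Cl2(s) ⇌ Hg2^2+(aq) + 2 Cl^-(aq)
Ksp = [Hg2^2+][Cl^-]^2
Let s = molar solubility. Then [Hg2^2+] = s and [Cl^-] = 2s.
So Ksp = s × (2s)^2 = 4s^3
s = (7.9 x 10^-19 / 4)^(1/3) = 5.82 × 10^-7 M
[Hg2^2+] = s = 5.8 × 10^-7 M

[Hg2^2+] ≈ 5.8 × 10^-7 M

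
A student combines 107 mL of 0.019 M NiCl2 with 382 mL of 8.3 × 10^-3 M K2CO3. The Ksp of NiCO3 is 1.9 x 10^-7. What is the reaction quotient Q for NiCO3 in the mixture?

Total volume = 107 + 382 = 489 mL.
[Ni^2+] = 1.9 x 10^-2 × (107/489) = 4.16 × 10^-3 M
[CO3^2-] = 8.3 × 10^-3 × (382/489) = 6.48 × 10^-3 M
NiCO3(s) <=> Ni^2+(aq) + CO3^2-(aq), so Q = [Ni^2+][CO3^2-]
Q = (4.16 × 10^-3)(6.48 × 10^-3) = 2.7 × 10^-5
Q > Ksp, so NiCO3 will precipitate.

2.7e-5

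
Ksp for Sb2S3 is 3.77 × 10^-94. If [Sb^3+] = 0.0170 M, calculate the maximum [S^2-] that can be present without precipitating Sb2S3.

[S^2-] = 1.09 × 10^-30 M

Sb2S3(s) <=> 2 Sb^3+(aq) + 3 S^2-(aq)
Ksp = [Sb^3+]^2[S^2-]^3
Precipitation begins when Q = Ksp. With [Sb^3+] = 0.0170 M:
3.77 × 10^-94 = (0.0170)^2 × [S^2-]^3
[S^2-] = (3.77 × 10^-94 / 2.890 × 10^-4)^(1/3) = 1.09 × 10^-30 M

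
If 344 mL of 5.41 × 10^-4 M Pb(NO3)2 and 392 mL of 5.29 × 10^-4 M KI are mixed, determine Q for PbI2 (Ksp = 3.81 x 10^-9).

Total volume = 344 + 392 = 736 mL.
[Pb^2+] = 5.41 × 10^-4 × (344/736) = 2.529 x 10^-4 M
[I^-] = 5.29 x 10^-4 × (392/736) = 2.818 x 10^-4 M
PbI2(s) ⇌ Pb^2+ + 2 I^-, so Q = [Pb^2+][I^-]^2
Q = (2.529 x 10^-4)(2.818 × 10^-4)^2 = 2.01 x 10^-11
Q < Ksp, so no precipitate of PbI2 forms.

Q = 2.01e-11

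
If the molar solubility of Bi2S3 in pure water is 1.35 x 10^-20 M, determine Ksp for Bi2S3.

Ksp = 4.84 × 10^-98

Bi2S3(s) ⇌ 2 Bi^3+ + 3 S^2-
For each mole of Bi2S3 that dissolves: [Bi^3+] = 2s, [S^2-] = 3s.
Ksp = [Bi^3+]^2[S^2-]^3
Substituting: Ksp = (2s)^2(3s)^3 = 108s^5
With s = 1.35 × 10^-20: Ksp = 4.84 x 10^-98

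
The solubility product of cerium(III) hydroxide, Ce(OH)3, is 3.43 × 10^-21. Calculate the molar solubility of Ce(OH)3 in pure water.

Ce(OH)3(s) ⇌ Ce^3+(aq) + 3 OH^-(aq)
Ksp = [Ce^3+][OH^-]^3
For each mole of Ce(OH)3 that dissolves: [Ce^3+] = s, [OH^-] = 3s.
Ksp = s(3s)^3 = 27s^4
s^4 = 3.43 × 10^-21 / 27, so s = 3.36 × 10^-6 M

3.36 × 10^-6 M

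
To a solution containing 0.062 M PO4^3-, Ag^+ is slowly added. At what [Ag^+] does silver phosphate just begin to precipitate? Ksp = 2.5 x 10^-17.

[Ag^+] ≈ 7.4e-6 M

Ag3PO4(s) <=> 3 Ag^+(aq) + PO4^3-(aq)
Ksp = [Ag^+]^3[PO4^3-]
Precipitation begins when Q = Ksp. With [PO4^3-] = 0.062 M:
2.5 x 10^-17 = (0.062) × [Ag^+]^3
[Ag^+] = (2.5 x 10^-17 / 6.2 x 10^-2)^(1/3) = 7.4 × 10^-6 M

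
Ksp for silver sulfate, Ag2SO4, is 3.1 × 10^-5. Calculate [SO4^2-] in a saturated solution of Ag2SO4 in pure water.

Ag2SO4(s) <=> 2 Ag^+(aq) + SO4^2-(aq)
Ksp = [Ag^+]^2[SO4^2-]
If s mol/L of Ag2SO4 dissolves, [Ag^+] = 2s and [SO4^2-] = s.
Substituting: Ksp = (2s)^2s = 4s^3
s^3 = 3.1 × 10^-5 / 4, so s = 1.98 × 10^-2 M
[SO4^2-] = s = 2.0 x 10^-2 M

[SO4^2-] = 0.020 M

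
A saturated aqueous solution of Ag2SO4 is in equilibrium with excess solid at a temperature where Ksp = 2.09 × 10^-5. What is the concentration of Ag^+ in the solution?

[Ag^+] ≈ 0.0347 M

Ag2SO4(s) ⇌ 2 Ag^+(aq) + SO4^2-(aq)
Ksp = [Ag^+]^2[SO4^2-]
Let s = molar solubility. Then [Ag^+] = 2s and [SO4^2-] = s.
Substituting: Ksp = (2s)^2s = 4s^3
s = (2.09 × 10^-5 / 4)^(1/3) = 1.735 × 10^-2 M
[Ag^+] = 2s = 3.47 × 10^-2 M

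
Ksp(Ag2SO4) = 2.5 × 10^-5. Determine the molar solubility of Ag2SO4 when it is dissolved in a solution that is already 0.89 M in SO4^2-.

Ag2SO4(s) ⇌ 2 Ag^+(aq) + SO4^2-(aq)
Ksp = [Ag^+]^2[SO4^2-]
Let s = moles of Ag2SO4 that dissolve per litre. [Ag^+] = 2s, [SO4^2-] = 0.89 + s ≈ 0.89 (common-ion effect: SO4^2- is already 0.89 M).
Ksp ≈ (2s)^2 × 0.89
s = 2.6 × 10^-3 M
Check: s = 2.6 x 10^-3 ≪ 0.89, so the approximation is valid.

s = 2.6e-3 M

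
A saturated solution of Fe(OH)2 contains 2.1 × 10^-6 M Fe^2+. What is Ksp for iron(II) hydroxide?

Fe(OH)2(s) ⇌ Fe^2+ + 2 OH^-
Stoichiometry gives [OH^-] = (2/1)[Fe^2+] = 4.20 × 10^-6 M.
Ksp = [Fe^2+][OH^-]^2
Ksp = 2.1 × 10^-6 × (4.20 × 10^-6)^2 = 3.7 x 10^-17

Ksp ≈ 3.7 × 10^-17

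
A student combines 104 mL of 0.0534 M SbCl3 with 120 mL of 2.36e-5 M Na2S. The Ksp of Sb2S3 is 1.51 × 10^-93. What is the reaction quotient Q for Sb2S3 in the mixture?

Total volume = 104 + 120 = 224 mL.
[Sb^3+] = 5.34 × 10^-2 × (104/224) = 2.479 × 10^-2 M
[S^2-] = 2.36 × 10^-5 × (120/224) = 1.264 × 10^-5 M
Sb2S3(s) ⇌ 2 Sb^3+ + 3 S^2-, so Q = [Sb^3+]^2[S^2-]^3
Q = (2.479 × 10^-2)^2(1.264 × 10^-5)^3 = 1.24 × 10^-18
Q > Ksp, so Sb2S3 will precipitate.

Q = 1.24 x 10^-18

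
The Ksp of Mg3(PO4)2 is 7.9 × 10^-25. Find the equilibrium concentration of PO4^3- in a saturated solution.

1.2 × 10^-5 M

Mg3(PO4)2(s) ⇌ 3 Mg^2+(aq) + 2 PO4^3-(aq)
Ksp = [Mg^2+]^3[PO4^3-]^2
Let s = molar solubility. Then [Mg^2+] = 3s and [PO4^3-] = 2s.
Substituting: Ksp = (3s)^3(2s)^2 = 108s^5
Solving, s = (7.9 × 10^-25/108)^(1/5) = 5.93 × 10^-6 M
[PO4^3-] = 2s = 1.2 × 10^-5 M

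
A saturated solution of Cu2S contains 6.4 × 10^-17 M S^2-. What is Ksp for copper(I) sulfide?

1.0 × 10^-48

Cu2S(s) ⇌ 2 Cu^+(aq) + S^2-(aq)
Stoichiometry gives [Cu^+] = (2/1)[S^2-] = 1.28 x 10^-16 M.
Ksp = [Cu^+]^2[S^2-]
Ksp = (1.28 x 10^-16)^2 × 6.4 x 10^-17 = 1.0 × 10^-48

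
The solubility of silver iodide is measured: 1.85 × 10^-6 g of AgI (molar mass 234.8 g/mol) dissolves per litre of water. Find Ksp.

Ksp ≈ 6.21e-17

Molar solubility s = (1.85 × 10^-6 g/L) / (234.8 g/mol) = 7.879 × 10^-9 M.
AgI(s) ⇌ Ag^+(aq) + I^-(aq)
With molar solubility s: [Ag^+] = s, [I^-] = s.
Ksp = [Ag^+][I^-]
Ksp = s × s = s^2
With s = 7.879 x 10^-9: Ksp = 6.21 x 10^-17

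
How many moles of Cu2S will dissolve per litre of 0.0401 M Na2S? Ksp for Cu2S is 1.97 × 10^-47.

Cu2S(s) ⇌ 2 Cu^+ + S^2-
Ksp = [Cu^+]^2[S^2-]
Let s = moles of Cu2S that dissolve per litre. [Cu^+] = 2s, [S^2-] = 0.0401 + s ≈ 0.0401 (Ksp is small, so little additional dissolves).
Ksp ≈ (2s)^2 × 0.0401
s = 1.11 × 10^-23 M
Check: s = 1.1 × 10^-23 ≪ 0.0401, so the approximation is valid.

1.11 x 10^-23 M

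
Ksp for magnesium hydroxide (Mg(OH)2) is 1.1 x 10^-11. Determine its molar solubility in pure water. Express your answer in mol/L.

Mg(OH)2(s) ⇌ Mg^2+(aq) + 2 OH^-(aq)
Ksp = [Mg^2+][OH^-]^2
For each mole of Mg(OH)2 that dissolves: [Mg^2+] = s, [OH^-] = 2s.
Ksp = s(2s)^2 = 4s^3
s = (1.1 x 10^-11 / 4)^(1/3) = 1.4 × 10^-4 M

s ≈ 1.4 x 10^-4 M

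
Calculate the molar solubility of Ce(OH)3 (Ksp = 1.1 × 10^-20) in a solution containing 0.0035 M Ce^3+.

s = 4.9 x 10^-7 M

Ce(OH)3(s) ⇌ Ce^3+ + 3 OH^-
Ksp = [Ce^3+][OH^-]^3
If s mol/L dissolves here, [Ce^3+] = 0.0035 + s ≈ 0.0035, [OH^-] = 3s (since the Ce^3+ already present dominates).
Ksp ≈ 0.0035 × (3s)^3
s = 4.9 x 10^-7 M
Check: s = 4.9 × 10^-7 ≪ 0.0035, so the approximation is valid.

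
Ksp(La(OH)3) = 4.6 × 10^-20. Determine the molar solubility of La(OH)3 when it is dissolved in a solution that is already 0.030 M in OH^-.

1.7 × 10^-15 M

La(OH)3(s) ⇌ La^3+(aq) + 3 OH^-(aq)
Ksp = [La^3+][OH^-]^3
Let s be the molar solubility in this solution. [La^3+] = s, [OH^-] = 0.030 + 3s ≈ 0.030 (since the OH^- already present dominates).
Ksp ≈ s × (0.030)^3
s = 1.7 × 10^-15 M
Check: 3s = 5.1 × 10^-15 ≪ 0.030, so the approximation is valid.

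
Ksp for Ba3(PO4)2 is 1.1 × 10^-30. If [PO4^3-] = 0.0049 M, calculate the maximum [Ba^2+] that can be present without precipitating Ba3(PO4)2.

3.6e-9 M

Ba3(PO4)2(s) ⇌ 3 Ba^2+(aq) + 2 PO4^3-(aq)
Ksp = [Ba^2+]^3[PO4^3-]^2
Precipitation begins when Q = Ksp. With [PO4^3-] = 0.0049 M:
1.1 × 10^-30 = (0.0049)^2 × [Ba^2+]^3
[Ba^2+] = (1.1 × 10^-30 / 2.40 x 10^-5)^(1/3) = 3.6 × 10^-9 M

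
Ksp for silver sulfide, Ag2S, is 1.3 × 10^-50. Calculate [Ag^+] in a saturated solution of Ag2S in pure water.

Ag2S(s) ⇌ 2 Ag^+(aq) + S^2-(aq)
Ksp = [Ag^+]^2[S^2-]
If s mol/L of Ag2S dissolves, [Ag^+] = 2s and [S^2-] = s.
Ksp = (2s)^2s = 4s^3
s^3 = 1.3 × 10^-50 / 4, so s = 1.48 × 10^-17 M
[Ag^+] = 2s = 3.0 × 10^-17 M

[Ag^+] = 3.0 × 10^-17 M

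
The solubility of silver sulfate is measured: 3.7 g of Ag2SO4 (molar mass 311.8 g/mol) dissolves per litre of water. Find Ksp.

6.7 × 10^-6

Molar solubility s = (3.7 g/L) / (311.8 g/mol) = 1.19 x 10^-2 M.
Ag2SO4(s) ⇌ 2 Ag^+ + SO4^2-
For each mole of Ag2SO4 that dissolves: [Ag^+] = 2s, [SO4^2-] = s.
Ksp = [Ag^+]^2[SO4^2-]
So Ksp = (2s)^2 × s = 4s^3
Ksp = 4 × (1.19 × 10^-2)^3 = 6.7 × 10^-6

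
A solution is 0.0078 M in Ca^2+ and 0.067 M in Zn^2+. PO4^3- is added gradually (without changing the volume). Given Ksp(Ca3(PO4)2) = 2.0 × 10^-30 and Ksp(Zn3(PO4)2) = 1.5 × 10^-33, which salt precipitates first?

Each salt begins to precipitate when Q = Ksp, i.e. when [PO4^3-] reaches its threshold.
For Ca3(PO4)2: 2.0 × 10^-30 = (0.0078)^3 × [PO4^3-]^2  ⇒  [PO4^3-] = 2.1 × 10^-12 M.
For Zn3(PO4)2: 1.5 × 10^-33 = (0.067)^3 × [PO4^3-]^2  ⇒  [PO4^3-] = 2.2 × 10^-15 M.
The salt with the lower threshold [PO4^3-] precipitates first: Zn3(PO4)2.

Zn3(PO4)2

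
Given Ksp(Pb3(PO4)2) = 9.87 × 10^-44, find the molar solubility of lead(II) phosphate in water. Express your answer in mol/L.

Pb3(PO4)2(s) ⇌ 3 Pb^2+ + 2 PO4^3-
Ksp = [Pb^2+]^3[PO4^3-]^2
With molar solubility s: [Pb^2+] = 3s, [PO4^3-] = 2s.
Ksp = (3s)^3(2s)^2 = 108s^5
s^5 = 9.87 × 10^-44 / 108, so s = 9.82 x 10^-10 M

9.82e-10 M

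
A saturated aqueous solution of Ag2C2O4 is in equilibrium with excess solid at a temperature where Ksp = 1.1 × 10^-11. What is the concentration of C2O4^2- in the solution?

1.4 × 10^-4 M

Ag2C2O4(s) ⇌ 2 Ag^+ + C2O4^2-
Ksp = [Ag^+]^2[C2O4^2-]
Let s = molar solubility. Then [Ag^+] = 2s and [C2O4^2-] = s.
Ksp = (2s)^2s = 4s^3
s = (1.1 × 10^-11 / 4)^(1/3) = 1.40 × 10^-4 M
[C2O4^2-] = s = 1.4 × 10^-4 M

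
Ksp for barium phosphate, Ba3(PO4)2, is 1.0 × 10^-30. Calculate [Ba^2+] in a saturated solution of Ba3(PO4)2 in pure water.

1.2 × 10^-6 M

Ba3(PO4)2(s) <=> 3 Ba^2+ + 2 PO4^3-
Ksp = [Ba^2+]^3[PO4^3-]^2
If s mol/L of Ba3(PO4)2 dissolves, [Ba^2+] = 3s and [PO4^3-] = 2s.
Ksp = (3s)^3(2s)^2 = 108s^5
Solving, s = (1.0 × 10^-30/108)^(1/5) = 3.92 × 10^-7 M
[Ba^2+] = 3s = 1.2 × 10^-6 M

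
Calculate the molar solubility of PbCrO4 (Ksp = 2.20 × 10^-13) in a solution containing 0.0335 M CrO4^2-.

s ≈ 6.57 × 10^-12 M

PbCrO4(s) ⇌ Pb^2+(aq) + CrO4^2-(aq)
Ksp = [Pb^2+][CrO4^2-]
If s mol/L dissolves here, [Pb^2+] = s, [CrO4^2-] = 0.0335 + s ≈ 0.0335 (common-ion effect: CrO4^2- is already 0.0335 M).
Ksp ≈ s × 0.0335
s = 6.57 × 10^-12 M
Check: s = 6.6 × 10^-12 ≪ 0.0335, so the approximation is valid.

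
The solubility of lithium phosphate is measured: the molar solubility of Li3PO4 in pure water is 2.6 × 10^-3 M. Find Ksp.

1.2 x 10^-9

Li3PO4(s) ⇌ 3 Li^+(aq) + PO4^3-(aq)
For each mole of Li3PO4 that dissolves: [Li^+] = 3s, [PO4^3-] = s.
Ksp = [Li^+]^3[PO4^3-]
Substituting: Ksp = (3s)^3s = 27s^4
With s = 2.6 × 10^-3: Ksp = 1.2 x 10^-9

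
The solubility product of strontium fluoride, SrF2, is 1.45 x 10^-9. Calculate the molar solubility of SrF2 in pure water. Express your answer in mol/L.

7.13e-4 M

SrF2(s) ⇌ Sr^2+(aq) + 2 F^-(aq)
Ksp = [Sr^2+][F^-]^2
Let s = molar solubility. Then [Sr^2+] = s and [F^-] = 2s.
Substituting: Ksp = s(2s)^2 = 4s^3
s^3 = 1.45 x 10^-9 / 4, so s = 7.13 × 10^-4 M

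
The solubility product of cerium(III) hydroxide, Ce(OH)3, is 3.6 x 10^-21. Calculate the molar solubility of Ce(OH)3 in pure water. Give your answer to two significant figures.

s ≈ 3.4 x 10^-6 M

Ce(OH)3(s) ⇌ Ce^3+(aq) + 3 OH^-(aq)
Ksp = [Ce^3+][OH^-]^3
If s mol/L of Ce(OH)3 dissolves, [Ce^3+] = s and [OH^-] = 3s.
Substituting: Ksp = s(3s)^3 = 27s^4
s^4 = 3.6 x 10^-21 / 27, so s = 3.4 × 10^-6 M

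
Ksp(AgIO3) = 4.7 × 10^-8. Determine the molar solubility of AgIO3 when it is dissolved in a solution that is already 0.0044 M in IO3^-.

s ≈ 1.1e-5 M

AgIO3(s) ⇌ Ag^+(aq) + IO3^-(aq)
Ksp = [Ag^+][IO3^-]
If s mol/L dissolves here, [Ag^+] = s, [IO3^-] = 0.0044 + s ≈ 0.0044 (Ksp is small, so little additional dissolves).
Ksp ≈ s × 0.0044
s = 1.1 × 10^-5 M
Check: s = 1.1 × 10^-5 ≪ 0.0044, so the approximation is valid.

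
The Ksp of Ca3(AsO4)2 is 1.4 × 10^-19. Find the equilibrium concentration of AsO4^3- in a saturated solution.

Ca3(AsO4)2(s) ⇌ 3 Ca^2+(aq) + 2 AsO4^3-(aq)
Ksp = [Ca^2+]^3[AsO4^3-]^2
If s mol/L of Ca3(AsO4)2 dissolves, [Ca^2+] = 3s and [AsO4^3-] = 2s.
Ksp = (3s)^3(2s)^2 = 108s^5
Solving, s = (1.4 × 10^-19/108)^(1/5) = 6.65 × 10^-5 M
[AsO4^3-] = 2s = 1.3 x 10^-4 M

[AsO4^3-] = 1.3e-4 M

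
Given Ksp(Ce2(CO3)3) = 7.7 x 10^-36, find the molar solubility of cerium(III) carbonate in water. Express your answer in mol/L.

s = 3.7 × 10^-8 M

Ce2(CO3)3(s) ⇌ 2 Ce^3+(aq) + 3 CO3^2-(aq)
Ksp = [Ce^3+]^2[CO3^2-]^3
For each mole of Ce2(CO3)3 that dissolves: [Ce^3+] = 2s, [CO3^2-] = 3s.
Substituting: Ksp = (2s)^2(3s)^3 = 108s^5
Solving, s = (7.7 x 10^-36/108)^(1/5) = 3.7 x 10^-8 M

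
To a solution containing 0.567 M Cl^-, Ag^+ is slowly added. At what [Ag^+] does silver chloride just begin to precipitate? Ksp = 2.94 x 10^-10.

AgCl(s) ⇌ Ag^+(aq) + Cl^-(aq)
Ksp = [Ag^+][Cl^-]
Precipitation begins when Q = Ksp. With [Cl^-] = 0.567 M:
2.94 x 10^-10 = (0.567) × [Ag^+]
[Ag^+] = (2.94 x 10^-10 / 5.67 x 10^-1) = 5.19 × 10^-10 M

[Ag^+] ≈ 5.19e-10 M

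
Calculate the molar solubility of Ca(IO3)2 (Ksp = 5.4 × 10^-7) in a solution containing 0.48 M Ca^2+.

Ca(IO3)2(s) ⇌ Ca^2+(aq) + 2 IO3^-(aq)
Ksp = [Ca^2+][IO3^-]^2
If s mol/L dissolves here, [Ca^2+] = 0.48 + s ≈ 0.48, [IO3^-] = 2s (since the Ca^2+ already present dominates).
Ksp ≈ 0.48 × (2s)^2
s = 5.3 x 10^-4 M
Check: s = 5.3 × 10^-4 ≪ 0.48, so the approximation is valid.

s = 5.3e-4 M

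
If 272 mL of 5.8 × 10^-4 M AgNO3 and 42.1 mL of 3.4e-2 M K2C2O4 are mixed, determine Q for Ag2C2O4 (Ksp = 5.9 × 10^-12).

Total volume = 272 + 42.1 = 314.1 mL.
[Ag^+] = 5.8 x 10^-4 × (272/314.1) = 5.02 × 10^-4 M
[C2O4^2-] = 3.4 x 10^-2 × (42.1/314.1) = 4.56 × 10^-3 M
Ag2C2O4(s) <=> 2 Ag^+(aq) + C2O4^2-(aq), so Q = [Ag^+]^2[C2O4^2-]
Q = (5.02 × 10^-4)^2(4.56 x 10^-3) = 1.1 × 10^-9
Q > Ksp, so Ag2C2O4 will precipitate.

Q ≈ 1.1 × 10^-9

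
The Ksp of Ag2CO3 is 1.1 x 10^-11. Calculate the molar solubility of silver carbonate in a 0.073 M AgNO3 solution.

Ag2CO3(s) ⇌ 2 Ag^+ + CO3^2-
Ksp = [Ag^+]^2[CO3^2-]
Let s be the molar solubility in this solution. [Ag^+] = 0.073 + 2s ≈ 0.073, [CO3^2-] = s (since Ag^+ from AgNO3 dominates).
Ksp ≈ (0.073)^2 × s
s = 2.1 x 10^-9 M
Check: 2s = 4.1 × 10^-9 ≪ 0.073, so the approximation is valid.

s ≈ 2.1 × 10^-9 M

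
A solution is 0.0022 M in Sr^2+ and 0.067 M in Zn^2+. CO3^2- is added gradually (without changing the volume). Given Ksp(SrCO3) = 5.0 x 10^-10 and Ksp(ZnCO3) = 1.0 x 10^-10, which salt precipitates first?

Each salt begins to precipitate when Q = Ksp, i.e. when [CO3^2-] reaches its threshold.
For SrCO3: 5.0 x 10^-10 = 0.0022 × [CO3^2-]  ⇒  [CO3^2-] = 2.3 x 10^-7 M.
For ZnCO3: 1.0 x 10^-10 = 0.067 × [CO3^2-]  ⇒  [CO3^2-] = 1.5 × 10^-9 M.
The salt with the lower threshold [CO3^2-] precipitates first: ZnCO3.

ZnCO3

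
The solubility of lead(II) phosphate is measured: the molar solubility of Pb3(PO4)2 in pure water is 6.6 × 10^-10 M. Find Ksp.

Pb3(PO4)2(s) ⇌ 3 Pb^2+(aq) + 2 PO4^3-(aq)
If s mol/L of Pb3(PO4)2 dissolves, [Pb^2+] = 3s and [PO4^3-] = 2s.
Ksp = [Pb^2+]^3[PO4^3-]^2
Ksp = (3s)^3(2s)^2 = 108s^5
Ksp = 108 × (6.6 × 10^-10)^5 = 1.4 × 10^-44

Ksp = 1.4e-44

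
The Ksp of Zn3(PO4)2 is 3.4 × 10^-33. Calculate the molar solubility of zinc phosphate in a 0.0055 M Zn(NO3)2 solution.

Zn3(PO4)2(s) <=> 3 Zn^2+ + 2 PO4^3-
Ksp = [Zn^2+]^3[PO4^3-]^2
If s mol/L dissolves here, [Zn^2+] = 0.0055 + 3s ≈ 0.0055, [PO4^3-] = 2s (since Zn^2+ from Zn(NO3)2 dominates).
Ksp ≈ (0.0055)^3 × (2s)^2
s = 7.1 × 10^-14 M
Check: 3s = 2.1 × 10^-13 ≪ 0.0055, so the approximation is valid.

7.1 × 10^-14 M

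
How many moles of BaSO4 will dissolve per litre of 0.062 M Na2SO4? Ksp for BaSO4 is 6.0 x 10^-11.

9.7 × 10^-10 M

BaSO4(s) ⇌ Ba^2+ + SO4^2-
Ksp = [Ba^2+][SO4^2-]
Let s be the molar solubility in this solution. [Ba^2+] = s, [SO4^2-] = 0.062 + s ≈ 0.062 (since SO4^2- from Na2SO4 dominates).
Ksp ≈ s × 0.062
s = 9.7 x 10^-10 M
Check: s = 9.7 × 10^-10 ≪ 0.062, so the approximation is valid.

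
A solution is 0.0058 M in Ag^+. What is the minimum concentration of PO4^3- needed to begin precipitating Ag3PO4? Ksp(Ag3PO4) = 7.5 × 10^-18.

3.8 × 10^-11 M

Ag3PO4(s) ⇌ 3 Ag^+ + PO4^3-
Ksp = [Ag^+]^3[PO4^3-]
Precipitation begins when Q = Ksp. With [Ag^+] = 0.0058 M:
7.5 × 10^-18 = (0.0058)^3 × [PO4^3-]
[PO4^3-] = (7.5 × 10^-18 / 1.95 × 10^-7) = 3.8 × 10^-11 M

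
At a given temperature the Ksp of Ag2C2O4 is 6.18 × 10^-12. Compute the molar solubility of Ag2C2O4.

Ag2C2O4(s) ⇌ 2 Ag^+ + C2O4^2-
Ksp = [Ag^+]^2[C2O4^2-]
With molar solubility s: [Ag^+] = 2s, [C2O4^2-] = s.
Ksp = (2s)^2s = 4s^3
s^3 = 6.18 × 10^-12 / 4, so s = 1.16 x 10^-4 M

s = 1.16e-4 M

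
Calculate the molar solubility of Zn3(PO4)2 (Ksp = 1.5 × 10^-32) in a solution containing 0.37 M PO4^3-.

Zn3(PO4)2(s) ⇌ 3 Zn^2+(aq) + 2 PO4^3-(aq)
Ksp = [Zn^2+]^3[PO4^3-]^2
Let s be the molar solubility in this solution. [Zn^2+] = 3s, [PO4^3-] = 0.37 + 2s ≈ 0.37 (Ksp is small, so little additional dissolves).
Ksp ≈ (3s)^3 × (0.37)^2
s = 1.6 × 10^-11 M
Check: 2s = 3.2 × 10^-11 ≪ 0.37, so the approximation is valid.

s = 1.6e-11 M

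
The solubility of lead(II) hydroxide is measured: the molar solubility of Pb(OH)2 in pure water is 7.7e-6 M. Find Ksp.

Ksp ≈ 1.8 × 10^-15

Pb(OH)2(s) ⇌ Pb^2+ + 2 OH^-
For each mole of Pb(OH)2 that dissolves: [Pb^2+] = s, [OH^-] = 2s.
Ksp = [Pb^2+][OH^-]^2
Ksp = s(2s)^2 = 4s^3
With s = 7.7 × 10^-6: Ksp = 1.8 x 10^-15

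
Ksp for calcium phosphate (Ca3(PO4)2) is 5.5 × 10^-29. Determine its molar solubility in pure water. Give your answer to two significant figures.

Ca3(PO4)2(s) ⇌ 3 Ca^2+(aq) + 2 PO4^3-(aq)
Ksp = [Ca^2+]^3[PO4^3-]^2
With molar solubility s: [Ca^2+] = 3s, [PO4^3-] = 2s.
So Ksp = (3s)^3 × (2s)^2 = 108s^5
s = (5.5 × 10^-29 / 108)^(1/5) = 8.7 x 10^-7 M

s ≈ 8.7e-7 M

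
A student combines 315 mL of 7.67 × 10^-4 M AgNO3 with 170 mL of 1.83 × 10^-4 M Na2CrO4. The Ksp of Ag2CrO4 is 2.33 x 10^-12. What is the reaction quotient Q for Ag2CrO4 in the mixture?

Total volume = 315 + 170 = 485 mL.
[Ag^+] = 7.67 x 10^-4 × (315/485) = 4.982 × 10^-4 M
[CrO4^2-] = 1.83 × 10^-4 × (170/485) = 6.414 x 10^-5 M
Ag2CrO4(s) <=> 2 Ag^+ + CrO4^2-, so Q = [Ag^+]^2[CrO4^2-]
Q = (4.982 × 10^-4)^2(6.414 x 10^-5) = 1.59 × 10^-11
Q > Ksp, so Ag2CrO4 will precipitate.

Q ≈ 1.59 × 10^-11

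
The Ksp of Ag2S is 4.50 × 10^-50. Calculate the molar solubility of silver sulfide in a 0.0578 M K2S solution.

s ≈ 4.41e-25 M

Ag2S(s) <=> 2 Ag^+(aq) + S^2-(aq)
Ksp = [Ag^+]^2[S^2-]
Let s = moles of Ag2S that dissolve per litre. [Ag^+] = 2s, [S^2-] = 0.0578 + s ≈ 0.0578 (since S^2- from K2S dominates).
Ksp ≈ (2s)^2 × 0.0578
s = 4.41 x 10^-25 M
Check: s = 4.4 × 10^-25 ≪ 0.0578, so the approximation is valid.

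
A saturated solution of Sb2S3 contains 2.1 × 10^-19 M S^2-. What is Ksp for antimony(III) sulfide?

1.8 × 10^-94

Sb2S3(s) <=> 2 Sb^3+(aq) + 3 S^2-(aq)
Stoichiometry gives [Sb^3+] = (2/3)[S^2-] = 1.40 x 10^-19 M.
Ksp = [Sb^3+]^2[S^2-]^3
Ksp = (1.40 × 10^-19)^2 × (2.1 × 10^-19)^3 = 1.8 x 10^-94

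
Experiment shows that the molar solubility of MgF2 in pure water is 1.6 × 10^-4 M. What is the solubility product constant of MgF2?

MgF2(s) ⇌ Mg^2+ + 2 F^-
For each mole of MgF2 that dissolves: [Mg^2+] = s, [F^-] = 2s.
Ksp = [Mg^2+][F^-]^2
So Ksp = s × (2s)^2 = 4s^3
With s = 1.6 × 10^-4: Ksp = 1.6 × 10^-11

1.6 × 10^-11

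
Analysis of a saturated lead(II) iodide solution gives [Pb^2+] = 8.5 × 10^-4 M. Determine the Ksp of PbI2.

2.5 × 10^-9

PbI2(s) ⇌ Pb^2+(aq) + 2 I^-(aq)
Stoichiometry gives [I^-] = (2/1)[Pb^2+] = 1.70 x 10^-3 M.
Ksp = [Pb^2+][I^-]^2
Ksp = 8.5 × 10^-4 × (1.70 × 10^-3)^2 = 2.5 x 10^-9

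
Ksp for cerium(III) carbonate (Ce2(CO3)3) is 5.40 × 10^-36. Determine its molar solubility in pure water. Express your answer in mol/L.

Ce2(CO3)3(s) <=> 2 Ce^3+ + 3 CO3^2-
Ksp = [Ce^3+]^2[CO3^2-]^3
For each mole of Ce2(CO3)3 that dissolves: [Ce^3+] = 2s, [CO3^2-] = 3s.
So Ksp = (2s)^2 × (3s)^3 = 108s^5
s = (5.40 × 10^-36 / 108)^(1/5) = 3.47 × 10^-8 M

s = 3.47 x 10^-8 M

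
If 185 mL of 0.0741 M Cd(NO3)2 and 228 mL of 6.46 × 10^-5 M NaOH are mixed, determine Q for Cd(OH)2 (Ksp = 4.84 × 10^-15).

4.22 × 10^-11

Total volume = 185 + 228 = 413 mL.
[Cd^2+] = 7.41 × 10^-2 × (185/413) = 3.319 x 10^-2 M
[OH^-] = 6.46 x 10^-5 × (228/413) = 3.566 × 10^-5 M
Cd(OH)2(s) ⇌ Cd^2+ + 2 OH^-, so Q = [Cd^2+][OH^-]^2
Q = (3.319 × 10^-2)(3.566 × 10^-5)^2 = 4.22 x 10^-11
Q > Ksp, so Cd(OH)2 will precipitate.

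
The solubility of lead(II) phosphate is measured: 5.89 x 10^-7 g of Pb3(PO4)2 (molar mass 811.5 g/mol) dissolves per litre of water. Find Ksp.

Ksp ≈ 2.18 × 10^-44

Molar solubility s = (5.89 × 10^-7 g/L) / (811.5 g/mol) = 7.258 x 10^-10 M.
Pb3(PO4)2(s) ⇌ 3 Pb^2+ + 2 PO4^3-
For each mole of Pb3(PO4)2 that dissolves: [Pb^2+] = 3s, [PO4^3-] = 2s.
Ksp = [Pb^2+]^3[PO4^3-]^2
Substituting: Ksp = (3s)^3(2s)^2 = 108s^5
Ksp = 108 × (7.258 × 10^-10)^5 = 2.18 × 10^-44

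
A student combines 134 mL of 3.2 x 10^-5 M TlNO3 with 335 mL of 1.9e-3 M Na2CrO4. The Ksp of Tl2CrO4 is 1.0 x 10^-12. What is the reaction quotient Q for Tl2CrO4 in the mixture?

Q = 1.1 × 10^-13

Total volume = 134 + 335 = 469 mL.
[Tl^+] = 3.2 × 10^-5 × (134/469) = 9.14 × 10^-6 M
[CrO4^2-] = 1.9 × 10^-3 × (335/469) = 1.36 × 10^-3 M
Tl2CrO4(s) ⇌ 2 Tl^+(aq) + CrO4^2-(aq), so Q = [Tl^+]^2[CrO4^2-]
Q = (9.14 × 10^-6)^2(1.36 × 10^-3) = 1.1 × 10^-13
Q < Ksp, so no precipitate of Tl2CrO4 forms.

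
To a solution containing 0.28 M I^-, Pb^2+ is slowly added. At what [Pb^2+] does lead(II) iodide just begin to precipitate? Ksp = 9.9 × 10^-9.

[Pb^2+] = 1.3 × 10^-7 M

PbI2(s) ⇌ Pb^2+ + 2 I^-
Ksp = [Pb^2+][I^-]^2
Precipitation begins when Q = Ksp. With [I^-] = 0.28 M:
9.9 × 10^-9 = (0.28)^2 × [Pb^2+]
[Pb^2+] = (9.9 × 10^-9 / 7.84 × 10^-2) = 1.3 × 10^-7 M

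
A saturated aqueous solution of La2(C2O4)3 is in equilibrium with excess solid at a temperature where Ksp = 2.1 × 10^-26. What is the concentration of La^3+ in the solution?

[La^3+] ≈ 5.7 × 10^-6 M

La2(C2O4)3(s) ⇌ 2 La^3+(aq) + 3 C2O4^2-(aq)
Ksp = [La^3+]^2[C2O4^2-]^3
If s mol/L of La2(C2O4)3 dissolves, [La^3+] = 2s and [C2O4^2-] = 3s.
So Ksp = (2s)^2 × (3s)^3 = 108s^5
s^5 = 2.1 × 10^-26 / 108, so s = 2.87 × 10^-6 M
[La^3+] = 2s = 5.7 × 10^-6 M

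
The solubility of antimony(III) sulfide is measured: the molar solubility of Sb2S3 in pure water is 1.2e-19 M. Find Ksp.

Sb2S3(s) <=> 2 Sb^3+ + 3 S^2-
For each mole of Sb2S3 that dissolves: [Sb^3+] = 2s, [S^2-] = 3s.
Ksp = [Sb^3+]^2[S^2-]^3
Substituting: Ksp = (2s)^2(3s)^3 = 108s^5
Ksp = 108 × (1.2 x 10^-19)^5 = 2.7 × 10^-93

Ksp = 2.7 × 10^-93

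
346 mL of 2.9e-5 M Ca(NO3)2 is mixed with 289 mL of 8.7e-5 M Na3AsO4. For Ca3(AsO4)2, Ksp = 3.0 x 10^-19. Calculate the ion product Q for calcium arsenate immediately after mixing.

Q ≈ 6.2 × 10^-24

Total volume = 346 + 289 = 635 mL.
[Ca^2+] = 2.9 × 10^-5 × (346/635) = 1.58 × 10^-5 M
[AsO4^3-] = 8.7 × 10^-5 × (289/635) = 3.96 x 10^-5 M
Ca3(AsO4)2(s) <=> 3 Ca^2+ + 2 AsO4^3-, so Q = [Ca^2+]^3[AsO4^3-]^2
Q = (1.58 x 10^-5)^3(3.96 × 10^-5)^2 = 6.2 × 10^-24
Q < Ksp, so no precipitate of Ca3(AsO4)2 forms.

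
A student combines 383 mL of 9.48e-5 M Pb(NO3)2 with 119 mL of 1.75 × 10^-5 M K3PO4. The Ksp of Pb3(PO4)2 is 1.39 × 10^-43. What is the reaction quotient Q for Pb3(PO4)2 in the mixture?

Q ≈ 6.51e-24

Total volume = 383 + 119 = 502 mL.
[Pb^2+] = 9.48 × 10^-5 × (383/502) = 7.233 x 10^-5 M
[PO4^3-] = 1.75 × 10^-5 × (119/502) = 4.148 × 10^-6 M
Pb3(PO4)2(s) <=> 3 Pb^2+ + 2 PO4^3-, so Q = [Pb^2+]^3[PO4^3-]^2
Q = (7.233 × 10^-5)^3(4.148 × 10^-6)^2 = 6.51 x 10^-24
Q > Ksp, so Pb3(PO4)2 will precipitate.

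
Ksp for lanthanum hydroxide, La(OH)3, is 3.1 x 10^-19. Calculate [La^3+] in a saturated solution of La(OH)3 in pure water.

[La^3+] = 1.0 × 10^-5 M

La(OH)3(s) ⇌ La^3+ + 3 OH^-
Ksp = [La^3+][OH^-]^3
If s mol/L of La(OH)3 dissolves, [La^3+] = s and [OH^-] = 3s.
Ksp = s(3s)^3 = 27s^4
Solving, s = (3.1 x 10^-19/27)^(1/4) = 1.04 × 10^-5 M
[La^3+] = s = 1.0 × 10^-5 M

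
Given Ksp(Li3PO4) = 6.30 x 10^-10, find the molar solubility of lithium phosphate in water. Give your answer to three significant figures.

s = 2.20 × 10^-3 M

Li3PO4(s) <=> 3 Li^+ + PO4^3-
Ksp = [Li^+]^3[PO4^3-]
For each mole of Li3PO4 that dissolves: [Li^+] = 3s, [PO4^3-] = s.
Ksp = (3s)^3s = 27s^4
Solving, s = (6.30 x 10^-10/27)^(1/4) = 2.20 × 10^-3 M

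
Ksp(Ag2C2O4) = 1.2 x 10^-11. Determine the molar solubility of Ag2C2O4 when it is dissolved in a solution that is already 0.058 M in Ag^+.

s ≈ 3.6 × 10^-9 M

Ag2C2O4(s) ⇌ 2 Ag^+ + C2O4^2-
Ksp = [Ag^+]^2[C2O4^2-]
Let s be the molar solubility in this solution. [Ag^+] = 0.058 + 2s ≈ 0.058, [C2O4^2-] = s (Ksp is small, so little additional dissolves).
Ksp ≈ (0.058)^2 × s
s = 3.6 × 10^-9 M
Check: 2s = 7.1 x 10^-9 ≪ 0.058, so the approximation is valid.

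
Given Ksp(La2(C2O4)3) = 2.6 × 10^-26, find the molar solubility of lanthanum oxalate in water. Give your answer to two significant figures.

La2(C2O4)3(s) ⇌ 2 La^3+ + 3 C2O4^2-
Ksp = [La^3+]^2[C2O4^2-]^3
With molar solubility s: [La^3+] = 2s, [C2O4^2-] = 3s.
So Ksp = (2s)^2 × (3s)^3 = 108s^5
Solving, s = (2.6 × 10^-26/108)^(1/5) = 3.0 × 10^-6 M

s ≈ 3.0e-6 M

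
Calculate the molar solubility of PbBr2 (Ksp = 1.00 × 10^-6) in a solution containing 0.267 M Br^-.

s = 1.40 x 10^-5 M

PbBr2(s) ⇌ Pb^2+(aq) + 2 Br^-(aq)
Ksp = [Pb^2+][Br^-]^2
Let s be the molar solubility in this solution. [Pb^2+] = s, [Br^-] = 0.267 + 2s ≈ 0.267 (common-ion effect: Br^- is already 0.267 M).
Ksp ≈ s × (0.267)^2
s = 1.40 × 10^-5 M
Check: 2s = 2.8 × 10^-5 ≪ 0.267, so the approximation is valid.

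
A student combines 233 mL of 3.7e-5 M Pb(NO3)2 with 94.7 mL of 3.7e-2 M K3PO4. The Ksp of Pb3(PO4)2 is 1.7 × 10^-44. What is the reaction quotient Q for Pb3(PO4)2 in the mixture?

Q = 2.1 x 10^-18

Total volume = 233 + 94.7 = 327.7 mL.
[Pb^2+] = 3.7 × 10^-5 × (233/327.7) = 2.63 × 10^-5 M
[PO4^3-] = 3.7 × 10^-2 × (94.7/327.7) = 1.07 x 10^-2 M
Pb3(PO4)2(s) ⇌ 3 Pb^2+(aq) + 2 PO4^3-(aq), so Q = [Pb^2+]^3[PO4^3-]^2
Q = (2.63 x 10^-5)^3(1.07 x 10^-2)^2 = 2.1 x 10^-18
Q > Ksp, so Pb3(PO4)2 will precipitate.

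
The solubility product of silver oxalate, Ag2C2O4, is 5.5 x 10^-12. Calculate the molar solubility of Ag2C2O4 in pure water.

s = 1.1 × 10^-4 M

Ag2C2O4(s) ⇌ 2 Ag^+(aq) + C2O4^2-(aq)
Ksp = [Ag^+]^2[C2O4^2-]
Let s = molar solubility. Then [Ag^+] = 2s and [C2O4^2-] = s.
So Ksp = (2s)^2 × s = 4s^3
s = (5.5 x 10^-12 / 4)^(1/3) = 1.1 × 10^-4 M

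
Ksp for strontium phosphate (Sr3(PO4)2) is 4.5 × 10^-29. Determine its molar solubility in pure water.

Sr3(PO4)2(s) <=> 3 Sr^2+(aq) + 2 PO4^3-(aq)
Ksp = [Sr^2+]^3[PO4^3-]^2
Let s = molar solubility. Then [Sr^2+] = 3s and [PO4^3-] = 2s.
So Ksp = (3s)^3 × (2s)^2 = 108s^5
s = (4.5 × 10^-29 / 108)^(1/5) = 8.4 × 10^-7 M

s ≈ 8.4 × 10^-7 M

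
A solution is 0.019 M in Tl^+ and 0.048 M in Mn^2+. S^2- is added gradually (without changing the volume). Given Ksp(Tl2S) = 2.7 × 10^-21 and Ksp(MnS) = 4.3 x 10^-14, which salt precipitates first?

Tl2S

Precipitation of each salt starts when its ion product equals its Ksp.
For Tl2S: 2.7 × 10^-21 = (0.019)^2 × [S^2-]  ⇒  [S^2-] = 7.5 × 10^-18 M.
For MnS: 4.3 x 10^-14 = 0.048 × [S^2-]  ⇒  [S^2-] = 9.0 x 10^-13 M.
The salt with the lower threshold [S^2-] precipitates first: Tl2S.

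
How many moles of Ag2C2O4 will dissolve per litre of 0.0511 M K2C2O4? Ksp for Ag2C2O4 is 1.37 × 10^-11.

8.19 × 10^-6 M

Ag2C2O4(s) ⇌ 2 Ag^+(aq) + C2O4^2-(aq)
Ksp = [Ag^+]^2[C2O4^2-]
Let s = moles of Ag2C2O4 that dissolve per litre. [Ag^+] = 2s, [C2O4^2-] = 0.0511 + s ≈ 0.0511 (since C2O4^2- from K2C2O4 dominates).
Ksp ≈ (2s)^2 × 0.0511
s = 8.19 × 10^-6 M
Check: s = 8.2 x 10^-6 ≪ 0.0511, so the approximation is valid.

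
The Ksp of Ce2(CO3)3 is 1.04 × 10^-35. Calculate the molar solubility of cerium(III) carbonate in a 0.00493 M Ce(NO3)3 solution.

s ≈ 2.51 × 10^-11 M

Ce2(CO3)3(s) ⇌ 2 Ce^3+(aq) + 3 CO3^2-(aq)
Ksp = [Ce^3+]^2[CO3^2-]^3
Let s = moles of Ce2(CO3)3 that dissolve per litre. [Ce^3+] = 0.00493 + 2s ≈ 0.00493, [CO3^2-] = 3s (common-ion effect: Ce^3+ is already 0.00493 M).
Ksp ≈ (0.00493)^2 × (3s)^3
s = 2.51 × 10^-11 M
Check: 2s = 5.0 × 10^-11 ≪ 0.00493, so the approximation is valid.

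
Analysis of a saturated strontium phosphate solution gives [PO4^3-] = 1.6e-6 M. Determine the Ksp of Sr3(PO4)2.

Sr3(PO4)2(s) ⇌ 3 Sr^2+(aq) + 2 PO4^3-(aq)
Stoichiometry gives [Sr^2+] = (3/2)[PO4^3-] = 2.40 × 10^-6 M.
Ksp = [Sr^2+]^3[PO4^3-]^2
Ksp = (2.40 × 10^-6)^3 × (1.6 × 10^-6)^2 = 3.5 × 10^-29

Ksp ≈ 3.5 × 10^-29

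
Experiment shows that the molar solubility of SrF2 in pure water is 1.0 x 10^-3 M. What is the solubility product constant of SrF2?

Ksp ≈ 4.0 × 10^-9

SrF2(s) ⇌ Sr^2+ + 2 F^-
For each mole of SrF2 that dissolves: [Sr^2+] = s, [F^-] = 2s.
Ksp = [Sr^2+][F^-]^2
Substituting: Ksp = s(2s)^2 = 4s^3
Ksp = 4 × (1.0 x 10^-3)^3 = 4.0 x 10^-9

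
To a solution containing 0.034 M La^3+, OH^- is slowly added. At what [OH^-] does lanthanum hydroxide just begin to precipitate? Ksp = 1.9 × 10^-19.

[OH^-] = 1.8 × 10^-6 M

La(OH)3(s) ⇌ La^3+(aq) + 3 OH^-(aq)
Ksp = [La^3+][OH^-]^3
Precipitation begins when Q = Ksp. With [La^3+] = 0.034 M:
1.9 × 10^-19 = (0.034) × [OH^-]^3
[OH^-] = (1.9 × 10^-19 / 3.4 × 10^-2)^(1/3) = 1.8 × 10^-6 M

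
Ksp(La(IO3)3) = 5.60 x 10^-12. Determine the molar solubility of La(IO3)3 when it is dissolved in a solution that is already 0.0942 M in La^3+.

La(IO3)3(s) <=> La^3+(aq) + 3 IO3^-(aq)
Ksp = [La^3+][IO3^-]^3
Let s = moles of La(IO3)3 that dissolve per litre. [La^3+] = 0.0942 + s ≈ 0.0942, [IO3^-] = 3s (since the La^3+ already present dominates).
Ksp ≈ 0.0942 × (3s)^3
s = 1.30 × 10^-4 M
Check: s = 1.3 x 10^-4 ≪ 0.0942, so the approximation is valid.

1.30 × 10^-4 M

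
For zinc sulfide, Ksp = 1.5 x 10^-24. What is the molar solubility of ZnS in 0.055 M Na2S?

2.7 × 10^-23 M

ZnS(s) ⇌ Zn^2+ + S^2-
Ksp = [Zn^2+][S^2-]
Let s = moles of ZnS that dissolve per litre. [Zn^2+] = s, [S^2-] = 0.055 + s ≈ 0.055 (common-ion effect: S^2- is already 0.055 M).
Ksp ≈ s × 0.055
s = 2.7 x 10^-23 M
Check: s = 2.7 × 10^-23 ≪ 0.055, so the approximation is valid.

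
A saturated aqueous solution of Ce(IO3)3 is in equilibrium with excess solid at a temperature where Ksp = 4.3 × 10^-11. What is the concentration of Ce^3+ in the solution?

1.1 × 10^-3 M

Ce(IO3)3(s) <=> Ce^3+(aq) + 3 IO3^-(aq)
Ksp = [Ce^3+][IO3^-]^3
Let s = molar solubility. Then [Ce^3+] = s and [IO3^-] = 3s.
Ksp = s(3s)^3 = 27s^4
s^4 = 4.3 × 10^-11 / 27, so s = 1.12 × 10^-3 M
[Ce^3+] = s = 1.1 × 10^-3 M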